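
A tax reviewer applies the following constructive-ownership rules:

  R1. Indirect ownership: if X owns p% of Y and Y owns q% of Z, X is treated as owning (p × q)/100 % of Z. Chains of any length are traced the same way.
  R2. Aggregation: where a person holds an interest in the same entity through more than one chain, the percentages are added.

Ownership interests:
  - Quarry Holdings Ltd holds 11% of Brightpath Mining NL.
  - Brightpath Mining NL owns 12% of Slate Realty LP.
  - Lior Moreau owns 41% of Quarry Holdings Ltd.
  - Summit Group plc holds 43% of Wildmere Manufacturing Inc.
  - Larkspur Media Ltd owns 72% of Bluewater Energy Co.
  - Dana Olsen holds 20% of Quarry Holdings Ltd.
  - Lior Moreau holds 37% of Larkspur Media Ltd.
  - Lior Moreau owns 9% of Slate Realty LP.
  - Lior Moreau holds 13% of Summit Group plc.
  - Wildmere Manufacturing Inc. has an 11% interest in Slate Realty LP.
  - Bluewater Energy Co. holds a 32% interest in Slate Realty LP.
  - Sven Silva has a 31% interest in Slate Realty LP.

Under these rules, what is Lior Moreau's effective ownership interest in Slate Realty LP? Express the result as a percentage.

18.6809%

Chain via Quarry Holdings Ltd → Brightpath Mining NL (R1): 41% × 11% × 12% = 0.5412% of Slate Realty LP.
Chain via Larkspur Media Ltd → Bluewater Energy Co. (R1): 37% × 72% × 32% = 8.5248% of Slate Realty LP.
Chain via Summit Group plc → Wildmere Manufacturing Inc. (R1): 13% × 43% × 11% = 0.6149% of Slate Realty LP.
Direct interest in Slate Realty LP: 9%.
Aggregating (R2): 0.5412% + 8.5248% + 0.6149% + 9% = 18.6809%.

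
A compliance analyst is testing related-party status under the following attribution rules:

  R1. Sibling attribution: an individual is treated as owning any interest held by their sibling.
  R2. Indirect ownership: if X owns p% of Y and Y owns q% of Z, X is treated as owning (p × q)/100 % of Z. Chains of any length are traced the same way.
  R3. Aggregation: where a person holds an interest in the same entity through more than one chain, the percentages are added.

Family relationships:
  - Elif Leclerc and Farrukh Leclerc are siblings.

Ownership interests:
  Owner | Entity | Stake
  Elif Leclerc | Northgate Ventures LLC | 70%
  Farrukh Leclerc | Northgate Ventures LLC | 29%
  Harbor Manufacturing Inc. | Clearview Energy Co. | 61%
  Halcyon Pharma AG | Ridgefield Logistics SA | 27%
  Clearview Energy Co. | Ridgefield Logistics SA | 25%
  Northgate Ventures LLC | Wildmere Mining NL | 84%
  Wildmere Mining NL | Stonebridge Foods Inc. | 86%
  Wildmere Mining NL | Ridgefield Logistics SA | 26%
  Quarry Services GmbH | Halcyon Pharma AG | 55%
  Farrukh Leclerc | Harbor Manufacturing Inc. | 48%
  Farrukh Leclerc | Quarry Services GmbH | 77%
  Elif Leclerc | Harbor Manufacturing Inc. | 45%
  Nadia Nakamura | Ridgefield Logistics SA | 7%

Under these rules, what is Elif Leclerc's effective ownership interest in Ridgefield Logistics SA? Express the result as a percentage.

By sibling attribution (R1), Elif Leclerc is treated as also owning Farrukh Leclerc's interest in Northgate Ventures LLC, giving 70% + 29% = 99%.
By sibling attribution (R1), Elif Leclerc is treated as also owning Farrukh Leclerc's interest in Harbor Manufacturing Inc, giving 45% + 48% = 93%.
By sibling attribution (R1), Elif Leclerc is treated as owning Farrukh Leclerc's 77% interest in Quarry Services GmbH.
Chain via Northgate Ventures LLC → Wildmere Mining NL (R2): 99% × 84% × 26% = 21.6216% of Ridgefield Logistics SA.
Chain via Harbor Manufacturing Inc. → Clearview Energy Co. (R2): 93% × 61% × 25% = 14.1825% of Ridgefield Logistics SA.
Chain via Quarry Services GmbH → Halcyon Pharma AG (R2): 77% × 55% × 27% = 11.4345% of Ridgefield Logistics SA.
Aggregating (R3): 21.6216% + 14.1825% + 11.4345% = 47.2386%.

47.2386%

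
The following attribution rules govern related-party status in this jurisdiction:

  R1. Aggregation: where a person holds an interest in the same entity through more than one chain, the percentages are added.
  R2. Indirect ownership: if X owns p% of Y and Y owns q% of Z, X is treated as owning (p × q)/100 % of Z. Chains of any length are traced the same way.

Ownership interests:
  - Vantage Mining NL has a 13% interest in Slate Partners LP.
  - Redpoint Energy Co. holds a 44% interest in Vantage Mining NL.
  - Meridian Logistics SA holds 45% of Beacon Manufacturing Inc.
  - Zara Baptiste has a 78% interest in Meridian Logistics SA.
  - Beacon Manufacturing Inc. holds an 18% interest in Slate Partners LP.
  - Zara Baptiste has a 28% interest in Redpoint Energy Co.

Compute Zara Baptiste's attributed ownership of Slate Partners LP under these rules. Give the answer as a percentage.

7.9196%

Chain via Redpoint Energy Co. → Vantage Mining NL (R2): 28% × 44% × 13% = 1.6016% of Slate Partners LP.
Chain via Meridian Logistics SA → Beacon Manufacturing Inc. (R2): 78% × 45% × 18% = 6.318% of Slate Partners LP.
Aggregating (R1): 1.6016% + 6.318% = 7.9196%.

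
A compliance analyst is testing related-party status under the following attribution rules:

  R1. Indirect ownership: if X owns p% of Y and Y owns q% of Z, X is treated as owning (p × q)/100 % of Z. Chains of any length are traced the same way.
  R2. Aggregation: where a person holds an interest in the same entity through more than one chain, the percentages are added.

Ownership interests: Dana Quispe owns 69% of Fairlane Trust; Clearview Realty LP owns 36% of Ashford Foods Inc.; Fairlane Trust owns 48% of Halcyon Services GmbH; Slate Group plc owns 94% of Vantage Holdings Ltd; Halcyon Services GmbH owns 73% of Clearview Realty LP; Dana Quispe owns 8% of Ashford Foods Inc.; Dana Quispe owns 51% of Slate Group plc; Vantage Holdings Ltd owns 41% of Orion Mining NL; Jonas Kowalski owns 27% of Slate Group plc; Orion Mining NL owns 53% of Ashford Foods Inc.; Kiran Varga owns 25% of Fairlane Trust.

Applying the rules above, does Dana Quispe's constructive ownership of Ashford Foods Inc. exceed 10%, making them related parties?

Chain via Fairlane Trust → Halcyon Services GmbH → Clearview Realty LP (R1): 69% × 48% × 73% × 36% = 8.703936% of Ashford Foods Inc.
Chain via Slate Group plc → Vantage Holdings Ltd → Orion Mining NL (R1): 51% × 94% × 41% × 53% = 10.417362% of Ashford Foods Inc.
Direct interest in Ashford Foods Inc: 8%.
Aggregating (R2): 8.703936% + 10.417362% + 8% = 27.121298%.
27.121298% exceeds the 10% threshold, so Dana is a related party to Ashford Foods Inc.

Yes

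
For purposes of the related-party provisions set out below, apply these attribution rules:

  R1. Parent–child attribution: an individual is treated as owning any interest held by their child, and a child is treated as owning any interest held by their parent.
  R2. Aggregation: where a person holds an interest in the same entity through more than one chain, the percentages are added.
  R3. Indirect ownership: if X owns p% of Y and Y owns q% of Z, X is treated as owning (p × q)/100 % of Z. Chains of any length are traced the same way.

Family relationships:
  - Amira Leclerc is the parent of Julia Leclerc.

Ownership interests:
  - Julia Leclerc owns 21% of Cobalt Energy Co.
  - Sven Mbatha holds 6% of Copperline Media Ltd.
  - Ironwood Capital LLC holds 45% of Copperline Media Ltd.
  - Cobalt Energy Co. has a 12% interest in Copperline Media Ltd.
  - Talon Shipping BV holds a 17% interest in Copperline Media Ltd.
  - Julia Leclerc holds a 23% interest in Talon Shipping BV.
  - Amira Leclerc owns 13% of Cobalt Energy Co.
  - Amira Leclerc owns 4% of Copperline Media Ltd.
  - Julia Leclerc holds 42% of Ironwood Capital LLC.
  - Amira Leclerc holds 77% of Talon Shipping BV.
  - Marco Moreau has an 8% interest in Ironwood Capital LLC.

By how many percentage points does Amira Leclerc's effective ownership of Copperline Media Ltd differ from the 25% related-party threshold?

By parent–child attribution (R1), Amira Leclerc is treated as also owning Julia Leclerc's interest in Cobalt Energy Co, giving 13% + 21% = 34%.
By parent–child attribution (R1), Amira Leclerc is treated as also owning Julia Leclerc's interest in Talon Shipping BV, giving 77% + 23% = 100%.
By parent–child attribution (R1), Amira Leclerc is treated as owning Julia Leclerc's 42% interest in Ironwood Capital LLC.
Chain via Cobalt Energy Co. (R3): 34% × 12% = 4.08% of Copperline Media Ltd.
Chain via Talon Shipping BV (R3): 100% × 17% = 17% of Copperline Media Ltd.
Direct interest in Copperline Media Ltd: 4%.
Chain via Ironwood Capital LLC (R3): 42% × 45% = 18.9% of Copperline Media Ltd.
Aggregating (R2): 4.08% + 17% + 4% + 18.9% = 43.98%.
43.98% exceeds the 25% threshold by 18.98 percentage points.

18.98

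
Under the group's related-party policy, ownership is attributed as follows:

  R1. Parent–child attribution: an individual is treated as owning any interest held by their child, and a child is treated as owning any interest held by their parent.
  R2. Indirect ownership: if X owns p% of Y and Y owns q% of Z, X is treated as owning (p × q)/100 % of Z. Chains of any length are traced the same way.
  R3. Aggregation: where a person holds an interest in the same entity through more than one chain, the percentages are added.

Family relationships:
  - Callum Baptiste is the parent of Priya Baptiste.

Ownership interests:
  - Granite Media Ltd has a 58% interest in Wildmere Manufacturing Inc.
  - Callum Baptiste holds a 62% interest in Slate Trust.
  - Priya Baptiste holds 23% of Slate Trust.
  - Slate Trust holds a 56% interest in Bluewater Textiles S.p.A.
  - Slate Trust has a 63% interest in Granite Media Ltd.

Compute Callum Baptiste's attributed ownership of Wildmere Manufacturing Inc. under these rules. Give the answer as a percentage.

31.059%

By parent–child attribution (R1), Callum Baptiste is treated as also owning Priya Baptiste's interest in Slate Trust, giving 62% + 23% = 85%.
Chain via Slate Trust → Granite Media Ltd (R2): 85% × 63% × 58% = 31.059% of Wildmere Manufacturing Inc.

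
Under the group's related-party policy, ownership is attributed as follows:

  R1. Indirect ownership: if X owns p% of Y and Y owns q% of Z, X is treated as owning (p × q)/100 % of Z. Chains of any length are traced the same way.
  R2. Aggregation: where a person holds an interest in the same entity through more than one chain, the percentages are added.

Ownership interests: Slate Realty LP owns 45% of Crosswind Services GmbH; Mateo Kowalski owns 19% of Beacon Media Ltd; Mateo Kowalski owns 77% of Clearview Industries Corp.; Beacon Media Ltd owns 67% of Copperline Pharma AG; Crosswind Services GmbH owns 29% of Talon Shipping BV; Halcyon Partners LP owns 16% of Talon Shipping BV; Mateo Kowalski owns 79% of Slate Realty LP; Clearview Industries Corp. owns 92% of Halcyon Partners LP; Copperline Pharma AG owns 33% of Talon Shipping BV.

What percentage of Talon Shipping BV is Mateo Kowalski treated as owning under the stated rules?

25.8448%

Chain via Beacon Media Ltd → Copperline Pharma AG (R1): 19% × 67% × 33% = 4.2009% of Talon Shipping BV.
Chain via Slate Realty LP → Crosswind Services GmbH (R1): 79% × 45% × 29% = 10.3095% of Talon Shipping BV.
Chain via Clearview Industries Corp. → Halcyon Partners LP (R1): 77% × 92% × 16% = 11.3344% of Talon Shipping BV.
Aggregating (R2): 4.2009% + 10.3095% + 11.3344% = 25.8448%.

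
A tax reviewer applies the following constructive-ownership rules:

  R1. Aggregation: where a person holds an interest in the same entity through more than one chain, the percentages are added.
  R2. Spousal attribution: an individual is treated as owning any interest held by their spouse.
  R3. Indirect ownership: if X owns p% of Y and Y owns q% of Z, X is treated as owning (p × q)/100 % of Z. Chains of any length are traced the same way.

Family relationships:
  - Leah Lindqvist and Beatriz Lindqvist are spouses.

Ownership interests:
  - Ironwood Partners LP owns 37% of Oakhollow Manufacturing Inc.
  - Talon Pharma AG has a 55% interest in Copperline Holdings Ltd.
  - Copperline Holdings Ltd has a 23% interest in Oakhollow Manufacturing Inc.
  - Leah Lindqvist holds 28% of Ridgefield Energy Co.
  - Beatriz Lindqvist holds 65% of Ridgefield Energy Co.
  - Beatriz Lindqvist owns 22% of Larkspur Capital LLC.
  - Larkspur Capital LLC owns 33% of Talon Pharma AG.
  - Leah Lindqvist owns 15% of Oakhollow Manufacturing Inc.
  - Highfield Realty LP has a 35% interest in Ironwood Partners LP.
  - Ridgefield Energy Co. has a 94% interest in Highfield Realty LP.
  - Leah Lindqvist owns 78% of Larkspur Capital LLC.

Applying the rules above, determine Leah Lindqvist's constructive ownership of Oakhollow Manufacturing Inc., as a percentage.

By spousal attribution (R2), Leah Lindqvist is treated as also owning Beatriz Lindqvist's interest in Ridgefield Energy Co, giving 28% + 65% = 93%.
By spousal attribution (R2), Leah Lindqvist is treated as also owning Beatriz Lindqvist's interest in Larkspur Capital LLC, giving 78% + 22% = 100%.
Chain via Ridgefield Energy Co. → Highfield Realty LP → Ironwood Partners LP (R3): 93% × 94% × 35% × 37% = 11.32089% of Oakhollow Manufacturing Inc.
Chain via Larkspur Capital LLC → Talon Pharma AG → Copperline Holdings Ltd (R3): 100% × 33% × 55% × 23% = 4.1745% of Oakhollow Manufacturing Inc.
Direct interest in Oakhollow Manufacturing Inc: 15%.
Aggregating (R1): 11.32089% + 4.1745% + 15% = 30.49539%.

30.49539%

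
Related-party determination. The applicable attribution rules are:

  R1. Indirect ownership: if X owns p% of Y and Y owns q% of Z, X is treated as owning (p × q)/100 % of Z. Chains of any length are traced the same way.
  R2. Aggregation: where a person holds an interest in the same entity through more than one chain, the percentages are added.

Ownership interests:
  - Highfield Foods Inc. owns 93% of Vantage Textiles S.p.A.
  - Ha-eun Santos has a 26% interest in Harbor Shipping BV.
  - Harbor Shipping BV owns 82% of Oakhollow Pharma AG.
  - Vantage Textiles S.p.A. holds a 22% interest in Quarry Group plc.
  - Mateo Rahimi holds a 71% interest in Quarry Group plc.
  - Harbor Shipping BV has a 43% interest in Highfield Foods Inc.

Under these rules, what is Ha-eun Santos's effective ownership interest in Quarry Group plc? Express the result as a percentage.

Chain via Harbor Shipping BV → Highfield Foods Inc. → Vantage Textiles S.p.A. (R1): 26% × 43% × 93% × 22% = 2.287428% of Quarry Group plc.

2.287428%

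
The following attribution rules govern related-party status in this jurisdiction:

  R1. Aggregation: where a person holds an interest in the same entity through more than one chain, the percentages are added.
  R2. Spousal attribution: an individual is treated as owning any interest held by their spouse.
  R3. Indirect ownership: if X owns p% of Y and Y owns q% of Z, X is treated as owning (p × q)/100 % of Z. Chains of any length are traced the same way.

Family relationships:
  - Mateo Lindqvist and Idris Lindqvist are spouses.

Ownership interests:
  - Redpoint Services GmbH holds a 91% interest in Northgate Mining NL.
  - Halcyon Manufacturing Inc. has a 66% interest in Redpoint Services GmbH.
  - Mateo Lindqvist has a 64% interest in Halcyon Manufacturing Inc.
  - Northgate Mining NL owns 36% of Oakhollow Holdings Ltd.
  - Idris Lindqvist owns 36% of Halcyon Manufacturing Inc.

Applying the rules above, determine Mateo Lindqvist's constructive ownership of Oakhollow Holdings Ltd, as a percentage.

By spousal attribution (R2), Mateo Lindqvist is treated as also owning Idris Lindqvist's interest in Halcyon Manufacturing Inc, giving 64% + 36% = 100%.
Chain via Halcyon Manufacturing Inc. → Redpoint Services GmbH → Northgate Mining NL (R3): 100% × 66% × 91% × 36% = 21.6216% of Oakhollow Holdings Ltd.

21.6216%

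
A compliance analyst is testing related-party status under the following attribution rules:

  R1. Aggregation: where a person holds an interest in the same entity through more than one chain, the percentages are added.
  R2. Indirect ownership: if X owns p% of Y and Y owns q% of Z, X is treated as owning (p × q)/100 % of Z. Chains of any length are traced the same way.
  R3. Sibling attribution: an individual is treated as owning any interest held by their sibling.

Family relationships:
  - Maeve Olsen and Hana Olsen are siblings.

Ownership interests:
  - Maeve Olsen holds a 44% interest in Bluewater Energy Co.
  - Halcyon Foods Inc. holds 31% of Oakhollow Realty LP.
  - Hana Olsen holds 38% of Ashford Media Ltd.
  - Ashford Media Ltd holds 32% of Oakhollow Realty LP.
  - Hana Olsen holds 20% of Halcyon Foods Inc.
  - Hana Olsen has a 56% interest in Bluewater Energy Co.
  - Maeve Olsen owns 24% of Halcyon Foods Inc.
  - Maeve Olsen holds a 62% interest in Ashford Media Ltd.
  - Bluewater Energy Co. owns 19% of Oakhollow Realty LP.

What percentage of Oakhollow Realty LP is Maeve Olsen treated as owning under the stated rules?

64.64%

By sibling attribution (R3), Maeve Olsen is treated as also owning Hana Olsen's interest in Bluewater Energy Co, giving 44% + 56% = 100%.
By sibling attribution (R3), Maeve Olsen is treated as also owning Hana Olsen's interest in Ashford Media Ltd, giving 62% + 38% = 100%.
By sibling attribution (R3), Maeve Olsen is treated as also owning Hana Olsen's interest in Halcyon Foods Inc, giving 24% + 20% = 44%.
Chain via Bluewater Energy Co. (R2): 100% × 19% = 19% of Oakhollow Realty LP.
Chain via Ashford Media Ltd (R2): 100% × 32% = 32% of Oakhollow Realty LP.
Chain via Halcyon Foods Inc. (R2): 44% × 31% = 13.64% of Oakhollow Realty LP.
Aggregating (R1): 19% + 32% + 13.64% = 64.64%.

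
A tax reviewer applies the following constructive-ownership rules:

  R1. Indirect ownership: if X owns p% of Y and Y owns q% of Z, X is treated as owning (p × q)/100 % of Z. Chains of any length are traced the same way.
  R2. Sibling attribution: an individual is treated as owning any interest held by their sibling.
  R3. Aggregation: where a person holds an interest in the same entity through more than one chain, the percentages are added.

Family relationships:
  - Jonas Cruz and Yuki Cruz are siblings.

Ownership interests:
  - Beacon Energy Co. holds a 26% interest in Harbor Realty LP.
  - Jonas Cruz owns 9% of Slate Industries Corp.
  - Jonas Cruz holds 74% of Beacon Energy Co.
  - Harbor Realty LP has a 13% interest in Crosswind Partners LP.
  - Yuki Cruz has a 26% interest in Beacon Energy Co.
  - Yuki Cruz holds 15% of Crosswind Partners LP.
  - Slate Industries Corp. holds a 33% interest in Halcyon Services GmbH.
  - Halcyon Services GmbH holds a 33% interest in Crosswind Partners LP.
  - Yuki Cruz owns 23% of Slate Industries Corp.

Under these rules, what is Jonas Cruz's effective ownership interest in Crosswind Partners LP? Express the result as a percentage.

21.8648%

By sibling attribution (R2), Jonas Cruz is treated as also owning Yuki Cruz's interest in Beacon Energy Co, giving 74% + 26% = 100%.
By sibling attribution (R2), Jonas Cruz is treated as also owning Yuki Cruz's interest in Slate Industries Corp, giving 9% + 23% = 32%.
By sibling attribution (R2), Jonas Cruz is treated as owning Yuki Cruz's 15% interest in Crosswind Partners LP.
Chain via Beacon Energy Co. → Harbor Realty LP (R1): 100% × 26% × 13% = 3.38% of Crosswind Partners LP.
Chain via Slate Industries Corp. → Halcyon Services GmbH (R1): 32% × 33% × 33% = 3.4848% of Crosswind Partners LP.
Direct interest in Crosswind Partners LP: 15%.
Aggregating (R3): 3.38% + 3.4848% + 15% = 21.8648%.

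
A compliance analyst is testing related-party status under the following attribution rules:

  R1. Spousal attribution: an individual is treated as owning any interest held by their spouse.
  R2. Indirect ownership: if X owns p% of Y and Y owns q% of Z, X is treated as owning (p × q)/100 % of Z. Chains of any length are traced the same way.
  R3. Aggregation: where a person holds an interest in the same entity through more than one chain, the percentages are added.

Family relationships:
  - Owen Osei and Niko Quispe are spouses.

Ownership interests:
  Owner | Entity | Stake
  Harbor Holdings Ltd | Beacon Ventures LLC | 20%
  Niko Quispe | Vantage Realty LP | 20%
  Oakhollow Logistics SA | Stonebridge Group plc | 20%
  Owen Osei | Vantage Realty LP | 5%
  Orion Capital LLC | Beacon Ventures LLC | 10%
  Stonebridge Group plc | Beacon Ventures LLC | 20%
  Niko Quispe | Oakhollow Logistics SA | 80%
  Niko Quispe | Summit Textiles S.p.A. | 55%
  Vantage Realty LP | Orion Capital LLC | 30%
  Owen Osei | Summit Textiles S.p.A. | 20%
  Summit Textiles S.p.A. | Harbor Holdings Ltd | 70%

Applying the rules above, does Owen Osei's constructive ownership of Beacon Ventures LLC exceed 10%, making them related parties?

By spousal attribution (R1), Owen Osei is treated as also owning Niko Quispe's interest in Vantage Realty LP, giving 5% + 20% = 25%.
By spousal attribution (R1), Owen Osei is treated as also owning Niko Quispe's interest in Summit Textiles S.p.A, giving 20% + 55% = 75%.
By spousal attribution (R1), Owen Osei is treated as owning Niko Quispe's 80% interest in Oakhollow Logistics SA.
Chain via Vantage Realty LP → Orion Capital LLC (R2): 25% × 30% × 10% = 0.75% of Beacon Ventures LLC.
Chain via Summit Textiles S.p.A. → Harbor Holdings Ltd (R2): 75% × 70% × 20% = 10.5% of Beacon Ventures LLC.
Chain via Oakhollow Logistics SA → Stonebridge Group plc (R2): 80% × 20% × 20% = 3.2% of Beacon Ventures LLC.
Aggregating (R3): 0.75% + 10.5% + 3.2% = 14.45%.
14.45% exceeds the 10% threshold, so Owen is a related party to Beacon Ventures LLC.

Yes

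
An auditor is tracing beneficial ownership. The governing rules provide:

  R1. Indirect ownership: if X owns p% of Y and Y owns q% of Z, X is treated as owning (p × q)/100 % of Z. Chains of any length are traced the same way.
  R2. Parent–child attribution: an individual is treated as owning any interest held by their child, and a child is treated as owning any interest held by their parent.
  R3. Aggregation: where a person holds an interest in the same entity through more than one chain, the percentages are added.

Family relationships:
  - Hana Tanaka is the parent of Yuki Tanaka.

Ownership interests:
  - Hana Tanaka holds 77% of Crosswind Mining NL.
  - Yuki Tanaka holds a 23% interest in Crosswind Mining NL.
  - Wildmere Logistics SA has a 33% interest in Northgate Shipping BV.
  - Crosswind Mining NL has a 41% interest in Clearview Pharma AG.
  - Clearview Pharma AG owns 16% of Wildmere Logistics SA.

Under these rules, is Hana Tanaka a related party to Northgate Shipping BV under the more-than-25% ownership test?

No

By parent–child attribution (R2), Hana Tanaka is treated as also owning Yuki Tanaka's interest in Crosswind Mining NL, giving 77% + 23% = 100%.
Chain via Crosswind Mining NL → Clearview Pharma AG → Wildmere Logistics SA (R1): 100% × 41% × 16% × 33% = 2.1648% of Northgate Shipping BV.
2.1648% does not exceed the 25% threshold, so Hana is not a related party to Northgate Shipping BV.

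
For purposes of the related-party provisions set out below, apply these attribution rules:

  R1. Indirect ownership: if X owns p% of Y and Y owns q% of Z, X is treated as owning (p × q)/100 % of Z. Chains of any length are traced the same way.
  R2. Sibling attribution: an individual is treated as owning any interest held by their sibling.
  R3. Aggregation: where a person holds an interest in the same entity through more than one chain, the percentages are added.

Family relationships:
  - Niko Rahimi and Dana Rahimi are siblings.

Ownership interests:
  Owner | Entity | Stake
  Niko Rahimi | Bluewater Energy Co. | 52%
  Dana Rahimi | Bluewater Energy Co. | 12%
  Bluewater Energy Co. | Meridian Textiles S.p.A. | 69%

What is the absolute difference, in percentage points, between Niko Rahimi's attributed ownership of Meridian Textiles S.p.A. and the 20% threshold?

24.16

By sibling attribution (R2), Niko Rahimi is treated as also owning Dana Rahimi's interest in Bluewater Energy Co, giving 52% + 12% = 64%.
Chain via Bluewater Energy Co. (R1): 64% × 69% = 44.16% of Meridian Textiles S.p.A.
44.16% exceeds the 20% threshold by 24.16 percentage points.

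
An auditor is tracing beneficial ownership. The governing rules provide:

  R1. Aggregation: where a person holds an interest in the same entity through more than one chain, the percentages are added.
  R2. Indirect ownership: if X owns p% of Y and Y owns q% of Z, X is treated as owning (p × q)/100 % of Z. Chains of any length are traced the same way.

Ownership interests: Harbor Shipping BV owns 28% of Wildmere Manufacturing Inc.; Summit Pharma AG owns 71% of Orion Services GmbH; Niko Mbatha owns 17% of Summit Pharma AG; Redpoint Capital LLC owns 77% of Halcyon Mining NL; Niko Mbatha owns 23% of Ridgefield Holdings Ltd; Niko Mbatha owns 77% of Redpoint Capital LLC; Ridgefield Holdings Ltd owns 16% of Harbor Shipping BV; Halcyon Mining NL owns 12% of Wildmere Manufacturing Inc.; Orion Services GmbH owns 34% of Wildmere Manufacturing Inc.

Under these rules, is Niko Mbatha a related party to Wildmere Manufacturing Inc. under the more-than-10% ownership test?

Yes

Chain via Ridgefield Holdings Ltd → Harbor Shipping BV (R2): 23% × 16% × 28% = 1.0304% of Wildmere Manufacturing Inc.
Chain via Summit Pharma AG → Orion Services GmbH (R2): 17% × 71% × 34% = 4.1038% of Wildmere Manufacturing Inc.
Chain via Redpoint Capital LLC → Halcyon Mining NL (R2): 77% × 77% × 12% = 7.1148% of Wildmere Manufacturing Inc.
Aggregating (R1): 1.0304% + 4.1038% + 7.1148% = 12.249%.
12.249% exceeds the 10% threshold, so Niko is a related party to Wildmere Manufacturing Inc.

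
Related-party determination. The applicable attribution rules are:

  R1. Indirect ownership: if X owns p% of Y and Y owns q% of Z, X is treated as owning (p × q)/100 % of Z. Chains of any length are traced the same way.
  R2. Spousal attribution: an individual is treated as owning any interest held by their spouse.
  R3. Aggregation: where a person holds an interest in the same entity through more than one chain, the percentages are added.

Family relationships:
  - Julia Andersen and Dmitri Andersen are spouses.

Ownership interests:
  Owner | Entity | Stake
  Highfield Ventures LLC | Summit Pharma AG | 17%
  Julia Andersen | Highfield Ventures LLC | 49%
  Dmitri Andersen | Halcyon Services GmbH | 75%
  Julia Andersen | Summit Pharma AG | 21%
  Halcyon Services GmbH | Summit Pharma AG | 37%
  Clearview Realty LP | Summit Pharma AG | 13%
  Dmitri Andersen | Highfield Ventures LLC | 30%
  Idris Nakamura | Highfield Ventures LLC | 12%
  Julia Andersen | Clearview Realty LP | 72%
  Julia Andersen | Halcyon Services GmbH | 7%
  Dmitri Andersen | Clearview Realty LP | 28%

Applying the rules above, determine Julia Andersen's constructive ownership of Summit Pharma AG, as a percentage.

By spousal attribution (R2), Julia Andersen is treated as also owning Dmitri Andersen's interest in Halcyon Services GmbH, giving 7% + 75% = 82%.
By spousal attribution (R2), Julia Andersen is treated as also owning Dmitri Andersen's interest in Clearview Realty LP, giving 72% + 28% = 100%.
By spousal attribution (R2), Julia Andersen is treated as also owning Dmitri Andersen's interest in Highfield Ventures LLC, giving 49% + 30% = 79%.
Chain via Halcyon Services GmbH (R1): 82% × 37% = 30.34% of Summit Pharma AG.
Chain via Clearview Realty LP (R1): 100% × 13% = 13% of Summit Pharma AG.
Chain via Highfield Ventures LLC (R1): 79% × 17% = 13.43% of Summit Pharma AG.
Direct interest in Summit Pharma AG: 21%.
Aggregating (R3): 30.34% + 13% + 13.43% + 21% = 77.77%.

77.77%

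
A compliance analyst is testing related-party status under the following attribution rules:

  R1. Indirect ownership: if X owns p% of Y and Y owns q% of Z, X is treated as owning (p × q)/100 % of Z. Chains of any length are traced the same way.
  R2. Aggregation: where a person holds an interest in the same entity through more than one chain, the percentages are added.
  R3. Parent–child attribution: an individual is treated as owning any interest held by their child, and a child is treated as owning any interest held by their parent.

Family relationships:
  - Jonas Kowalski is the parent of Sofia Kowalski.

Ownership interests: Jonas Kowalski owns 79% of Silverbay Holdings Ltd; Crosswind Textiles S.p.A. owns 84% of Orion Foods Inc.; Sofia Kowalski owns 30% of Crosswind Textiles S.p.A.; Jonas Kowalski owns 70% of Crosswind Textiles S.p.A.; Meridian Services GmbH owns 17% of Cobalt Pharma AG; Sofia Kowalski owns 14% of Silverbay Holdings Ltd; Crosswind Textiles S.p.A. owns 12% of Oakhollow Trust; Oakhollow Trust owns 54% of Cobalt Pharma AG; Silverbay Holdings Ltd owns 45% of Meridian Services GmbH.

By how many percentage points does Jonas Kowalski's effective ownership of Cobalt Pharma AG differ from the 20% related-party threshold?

By parent–child attribution (R3), Jonas Kowalski is treated as also owning Sofia Kowalski's interest in Silverbay Holdings Ltd, giving 79% + 14% = 93%.
By parent–child attribution (R3), Jonas Kowalski is treated as also owning Sofia Kowalski's interest in Crosswind Textiles S.p.A, giving 70% + 30% = 100%.
Chain via Silverbay Holdings Ltd → Meridian Services GmbH (R1): 93% × 45% × 17% = 7.1145% of Cobalt Pharma AG.
Chain via Crosswind Textiles S.p.A. → Oakhollow Trust (R1): 100% × 12% × 54% = 6.48% of Cobalt Pharma AG.
Aggregating (R2): 7.1145% + 6.48% = 13.5945%.
13.5945% falls short of the 20% threshold by 6.4055 percentage points.

6.4055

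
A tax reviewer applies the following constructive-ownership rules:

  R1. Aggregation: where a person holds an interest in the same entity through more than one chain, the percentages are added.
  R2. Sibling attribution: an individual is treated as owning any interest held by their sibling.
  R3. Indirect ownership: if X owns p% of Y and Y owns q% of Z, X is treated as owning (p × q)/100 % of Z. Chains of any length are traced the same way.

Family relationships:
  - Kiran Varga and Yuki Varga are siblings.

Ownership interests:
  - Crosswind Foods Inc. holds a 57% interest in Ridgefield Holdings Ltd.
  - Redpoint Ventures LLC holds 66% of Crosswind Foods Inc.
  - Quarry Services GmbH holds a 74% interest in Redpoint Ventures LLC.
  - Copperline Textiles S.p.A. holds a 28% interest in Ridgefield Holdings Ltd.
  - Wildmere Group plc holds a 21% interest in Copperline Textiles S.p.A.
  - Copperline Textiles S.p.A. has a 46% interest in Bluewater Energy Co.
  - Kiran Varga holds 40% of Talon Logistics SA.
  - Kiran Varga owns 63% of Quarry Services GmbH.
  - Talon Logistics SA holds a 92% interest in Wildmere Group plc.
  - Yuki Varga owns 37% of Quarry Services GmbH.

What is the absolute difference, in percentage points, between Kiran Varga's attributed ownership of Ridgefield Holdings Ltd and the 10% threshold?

By sibling attribution (R2), Kiran Varga is treated as also owning Yuki Varga's interest in Quarry Services GmbH, giving 63% + 37% = 100%.
Chain via Quarry Services GmbH → Redpoint Ventures LLC → Crosswind Foods Inc. (R3): 100% × 74% × 66% × 57% = 27.8388% of Ridgefield Holdings Ltd.
Chain via Talon Logistics SA → Wildmere Group plc → Copperline Textiles S.p.A. (R3): 40% × 92% × 21% × 28% = 2.16384% of Ridgefield Holdings Ltd.
Aggregating (R1): 27.8388% + 2.16384% = 30.00264%.
30.00264% exceeds the 10% threshold by 20.00264 percentage points.

20.00264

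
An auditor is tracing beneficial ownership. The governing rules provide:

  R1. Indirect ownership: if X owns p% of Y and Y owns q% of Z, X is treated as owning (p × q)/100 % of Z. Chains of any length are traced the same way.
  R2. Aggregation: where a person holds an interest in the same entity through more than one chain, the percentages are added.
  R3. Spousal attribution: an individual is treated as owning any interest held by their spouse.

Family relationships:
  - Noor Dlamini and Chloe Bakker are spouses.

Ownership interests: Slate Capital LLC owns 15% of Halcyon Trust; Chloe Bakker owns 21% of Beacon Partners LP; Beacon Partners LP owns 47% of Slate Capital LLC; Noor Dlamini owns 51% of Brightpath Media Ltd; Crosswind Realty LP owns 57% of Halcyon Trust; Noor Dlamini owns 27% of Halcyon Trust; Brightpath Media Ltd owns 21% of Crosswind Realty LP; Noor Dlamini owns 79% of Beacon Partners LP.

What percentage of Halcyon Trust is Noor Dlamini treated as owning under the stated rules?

40.1547%

By spousal attribution (R3), Noor Dlamini is treated as also owning Chloe Bakker's interest in Beacon Partners LP, giving 79% + 21% = 100%.
Chain via Brightpath Media Ltd → Crosswind Realty LP (R1): 51% × 21% × 57% = 6.1047% of Halcyon Trust.
Chain via Beacon Partners LP → Slate Capital LLC (R1): 100% × 47% × 15% = 7.05% of Halcyon Trust.
Direct interest in Halcyon Trust: 27%.
Aggregating (R2): 6.1047% + 7.05% + 27% = 40.1547%.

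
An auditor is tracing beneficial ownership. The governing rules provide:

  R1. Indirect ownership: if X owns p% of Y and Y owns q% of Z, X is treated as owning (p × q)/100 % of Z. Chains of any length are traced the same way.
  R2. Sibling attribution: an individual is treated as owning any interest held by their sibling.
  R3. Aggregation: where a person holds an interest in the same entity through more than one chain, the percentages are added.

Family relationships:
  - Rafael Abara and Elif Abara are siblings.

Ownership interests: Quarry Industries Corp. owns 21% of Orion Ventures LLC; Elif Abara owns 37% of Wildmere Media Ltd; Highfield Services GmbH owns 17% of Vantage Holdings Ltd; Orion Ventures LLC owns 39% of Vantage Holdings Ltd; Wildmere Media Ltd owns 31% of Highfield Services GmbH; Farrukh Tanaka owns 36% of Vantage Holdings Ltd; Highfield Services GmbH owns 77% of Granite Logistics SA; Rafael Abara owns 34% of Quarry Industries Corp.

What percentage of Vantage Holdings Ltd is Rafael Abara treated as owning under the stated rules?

By sibling attribution (R2), Rafael Abara is treated as owning Elif Abara's 37% interest in Wildmere Media Ltd.
Chain via Quarry Industries Corp. → Orion Ventures LLC (R1): 34% × 21% × 39% = 2.7846% of Vantage Holdings Ltd.
Chain via Wildmere Media Ltd → Highfield Services GmbH (R1): 37% × 31% × 17% = 1.9499% of Vantage Holdings Ltd.
Aggregating (R3): 2.7846% + 1.9499% = 4.7345%.

4.7345%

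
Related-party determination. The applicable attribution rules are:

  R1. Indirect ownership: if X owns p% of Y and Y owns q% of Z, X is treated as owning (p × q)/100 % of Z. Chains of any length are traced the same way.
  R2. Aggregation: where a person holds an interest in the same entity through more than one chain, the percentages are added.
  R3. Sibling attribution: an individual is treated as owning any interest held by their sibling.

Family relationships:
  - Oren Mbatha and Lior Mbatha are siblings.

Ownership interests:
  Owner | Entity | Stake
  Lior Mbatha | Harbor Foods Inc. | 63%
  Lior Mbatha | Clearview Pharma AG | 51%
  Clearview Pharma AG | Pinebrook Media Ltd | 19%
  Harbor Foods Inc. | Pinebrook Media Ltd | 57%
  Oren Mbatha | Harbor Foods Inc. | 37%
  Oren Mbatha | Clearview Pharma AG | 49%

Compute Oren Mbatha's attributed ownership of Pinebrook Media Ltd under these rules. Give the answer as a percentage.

By sibling attribution (R3), Oren Mbatha is treated as also owning Lior Mbatha's interest in Harbor Foods Inc, giving 37% + 63% = 100%.
By sibling attribution (R3), Oren Mbatha is treated as also owning Lior Mbatha's interest in Clearview Pharma AG, giving 49% + 51% = 100%.
Chain via Harbor Foods Inc. (R1): 100% × 57% = 57% of Pinebrook Media Ltd.
Chain via Clearview Pharma AG (R1): 100% × 19% = 19% of Pinebrook Media Ltd.
Aggregating (R2): 57% + 19% = 76%.

76%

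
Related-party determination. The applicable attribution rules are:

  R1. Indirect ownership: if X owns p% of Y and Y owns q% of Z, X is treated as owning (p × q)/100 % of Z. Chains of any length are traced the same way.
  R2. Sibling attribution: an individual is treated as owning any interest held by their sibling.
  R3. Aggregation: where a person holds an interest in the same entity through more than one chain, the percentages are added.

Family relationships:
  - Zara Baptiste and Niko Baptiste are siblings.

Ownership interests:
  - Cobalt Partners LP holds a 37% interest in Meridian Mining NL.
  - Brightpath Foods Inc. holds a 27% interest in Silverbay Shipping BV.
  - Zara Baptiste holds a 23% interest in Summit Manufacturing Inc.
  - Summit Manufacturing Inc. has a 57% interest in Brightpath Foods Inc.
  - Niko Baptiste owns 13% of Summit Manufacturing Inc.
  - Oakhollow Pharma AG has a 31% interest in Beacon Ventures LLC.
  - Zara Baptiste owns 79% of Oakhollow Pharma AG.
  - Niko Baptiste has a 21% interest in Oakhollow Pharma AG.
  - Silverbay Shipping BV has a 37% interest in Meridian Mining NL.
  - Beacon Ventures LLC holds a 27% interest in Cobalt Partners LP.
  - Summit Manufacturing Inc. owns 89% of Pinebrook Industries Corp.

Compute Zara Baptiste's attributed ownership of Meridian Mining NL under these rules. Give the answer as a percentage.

By sibling attribution (R2), Zara Baptiste is treated as also owning Niko Baptiste's interest in Oakhollow Pharma AG, giving 79% + 21% = 100%.
By sibling attribution (R2), Zara Baptiste is treated as also owning Niko Baptiste's interest in Summit Manufacturing Inc, giving 23% + 13% = 36%.
Chain via Oakhollow Pharma AG → Beacon Ventures LLC → Cobalt Partners LP (R1): 100% × 31% × 27% × 37% = 3.0969% of Meridian Mining NL.
Chain via Summit Manufacturing Inc. → Brightpath Foods Inc. → Silverbay Shipping BV (R1): 36% × 57% × 27% × 37% = 2.049948% of Meridian Mining NL.
Aggregating (R3): 3.0969% + 2.049948% = 5.146848%.

5.146848%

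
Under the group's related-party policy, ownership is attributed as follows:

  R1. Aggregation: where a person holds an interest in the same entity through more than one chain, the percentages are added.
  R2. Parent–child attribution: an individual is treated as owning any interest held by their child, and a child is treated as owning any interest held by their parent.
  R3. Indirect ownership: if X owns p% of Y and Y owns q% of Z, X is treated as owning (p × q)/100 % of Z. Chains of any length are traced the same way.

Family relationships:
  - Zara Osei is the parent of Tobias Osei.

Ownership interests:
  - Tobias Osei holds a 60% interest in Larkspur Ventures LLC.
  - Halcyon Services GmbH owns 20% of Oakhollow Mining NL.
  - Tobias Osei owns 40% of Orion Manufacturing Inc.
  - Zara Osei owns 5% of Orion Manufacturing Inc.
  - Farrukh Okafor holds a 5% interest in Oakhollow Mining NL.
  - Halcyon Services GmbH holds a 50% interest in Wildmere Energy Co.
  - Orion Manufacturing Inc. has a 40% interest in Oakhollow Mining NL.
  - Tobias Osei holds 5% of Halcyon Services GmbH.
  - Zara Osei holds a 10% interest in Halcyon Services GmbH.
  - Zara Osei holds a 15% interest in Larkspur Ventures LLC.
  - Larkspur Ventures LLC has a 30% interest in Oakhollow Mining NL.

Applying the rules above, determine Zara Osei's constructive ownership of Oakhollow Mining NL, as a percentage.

43.5%

By parent–child attribution (R2), Zara Osei is treated as also owning Tobias Osei's interest in Orion Manufacturing Inc, giving 5% + 40% = 45%.
By parent–child attribution (R2), Zara Osei is treated as also owning Tobias Osei's interest in Larkspur Ventures LLC, giving 15% + 60% = 75%.
By parent–child attribution (R2), Zara Osei is treated as also owning Tobias Osei's interest in Halcyon Services GmbH, giving 10% + 5% = 15%.
Chain via Orion Manufacturing Inc. (R3): 45% × 40% = 18% of Oakhollow Mining NL.
Chain via Larkspur Ventures LLC (R3): 75% × 30% = 22.5% of Oakhollow Mining NL.
Chain via Halcyon Services GmbH (R3): 15% × 20% = 3% of Oakhollow Mining NL.
Aggregating (R1): 18% + 22.5% + 3% = 43.5%.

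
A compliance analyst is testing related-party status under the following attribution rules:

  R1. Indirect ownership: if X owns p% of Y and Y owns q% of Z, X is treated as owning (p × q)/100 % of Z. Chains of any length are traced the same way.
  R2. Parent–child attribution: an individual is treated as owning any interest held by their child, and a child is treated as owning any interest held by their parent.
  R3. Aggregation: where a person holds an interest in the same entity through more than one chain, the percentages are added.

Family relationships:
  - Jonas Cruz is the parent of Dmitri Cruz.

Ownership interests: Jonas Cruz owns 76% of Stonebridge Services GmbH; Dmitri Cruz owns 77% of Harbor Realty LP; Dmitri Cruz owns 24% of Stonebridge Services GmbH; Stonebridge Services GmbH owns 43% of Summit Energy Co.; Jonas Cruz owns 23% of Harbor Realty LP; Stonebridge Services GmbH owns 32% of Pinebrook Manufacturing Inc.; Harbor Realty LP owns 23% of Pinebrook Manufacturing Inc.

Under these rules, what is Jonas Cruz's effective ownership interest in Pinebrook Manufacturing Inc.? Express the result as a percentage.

55%

By parent–child attribution (R2), Jonas Cruz is treated as also owning Dmitri Cruz's interest in Stonebridge Services GmbH, giving 76% + 24% = 100%.
By parent–child attribution (R2), Jonas Cruz is treated as also owning Dmitri Cruz's interest in Harbor Realty LP, giving 23% + 77% = 100%.
Chain via Stonebridge Services GmbH (R1): 100% × 32% = 32% of Pinebrook Manufacturing Inc.
Chain via Harbor Realty LP (R1): 100% × 23% = 23% of Pinebrook Manufacturing Inc.
Aggregating (R3): 32% + 23% = 55%.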